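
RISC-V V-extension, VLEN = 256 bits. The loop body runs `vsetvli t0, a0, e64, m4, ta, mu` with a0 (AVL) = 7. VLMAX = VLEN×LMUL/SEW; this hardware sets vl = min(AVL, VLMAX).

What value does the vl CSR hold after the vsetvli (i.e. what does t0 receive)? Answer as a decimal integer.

vl = 7

VLMAX = (256 × 4) / 64 = 16 lanes
vl = min(AVL, VLMAX) = min(7, 16) = 7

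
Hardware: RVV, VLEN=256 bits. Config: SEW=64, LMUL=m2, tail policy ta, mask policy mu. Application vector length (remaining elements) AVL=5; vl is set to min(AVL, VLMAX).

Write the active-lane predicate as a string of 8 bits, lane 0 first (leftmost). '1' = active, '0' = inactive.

VLMAX = VLEN×LMUL/SEW = 256×2/64 = 8
vl = min(AVL, VLMAX) = min(5, 8) = 5
bits (lane 0 leftmost): 11111000

predicate = 11111000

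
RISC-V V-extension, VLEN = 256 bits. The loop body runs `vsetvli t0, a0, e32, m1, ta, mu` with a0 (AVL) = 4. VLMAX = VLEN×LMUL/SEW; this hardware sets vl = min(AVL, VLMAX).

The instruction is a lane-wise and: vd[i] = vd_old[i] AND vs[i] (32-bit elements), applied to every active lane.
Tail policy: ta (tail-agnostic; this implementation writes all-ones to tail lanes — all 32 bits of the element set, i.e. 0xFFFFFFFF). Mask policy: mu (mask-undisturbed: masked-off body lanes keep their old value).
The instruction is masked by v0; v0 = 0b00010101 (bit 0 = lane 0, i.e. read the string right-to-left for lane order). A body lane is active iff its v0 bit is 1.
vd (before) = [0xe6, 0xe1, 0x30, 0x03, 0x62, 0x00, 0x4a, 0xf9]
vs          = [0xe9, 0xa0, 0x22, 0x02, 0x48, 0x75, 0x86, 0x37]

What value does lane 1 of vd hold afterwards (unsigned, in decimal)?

VLMAX = VLEN×LMUL/SEW = 256×1/32 = 8
vl = min(AVL, VLMAX) = min(4, 8) = 4
vd[0] and(0xe6,0xe9) -> 0xe0
vd[1] mask-off/keep -> 0xe1
vd[2] and(0x30,0x22) -> 0x20
vd[3] mask-off/keep -> 0x03
vd[4] tail/ones -> 0xffffffff
vd[5] tail/ones -> 0xffffffff
vd[6] tail/ones -> 0xffffffff
vd[7] tail/ones -> 0xffffffff

vd[1] = 225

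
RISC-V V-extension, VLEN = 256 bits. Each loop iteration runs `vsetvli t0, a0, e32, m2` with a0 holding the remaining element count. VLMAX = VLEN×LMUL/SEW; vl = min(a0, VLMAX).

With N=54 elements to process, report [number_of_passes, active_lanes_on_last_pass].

VLMAX = (256 × 2) / 32 = 16 lanes
54 elements at 16/iter → 4 passes, remainder 6 on the last

[iterations, last_vl] = [4, 6]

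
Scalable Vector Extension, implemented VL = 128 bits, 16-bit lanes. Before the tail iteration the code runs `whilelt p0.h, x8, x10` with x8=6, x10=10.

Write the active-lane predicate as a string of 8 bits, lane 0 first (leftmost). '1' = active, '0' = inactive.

predicate = 11110000

register lanes = 128/16 = 8
p0[j] = (6+j < 10); true for j=0..3 → 4 lanes set
bits (lane 0 leftmost): 11110000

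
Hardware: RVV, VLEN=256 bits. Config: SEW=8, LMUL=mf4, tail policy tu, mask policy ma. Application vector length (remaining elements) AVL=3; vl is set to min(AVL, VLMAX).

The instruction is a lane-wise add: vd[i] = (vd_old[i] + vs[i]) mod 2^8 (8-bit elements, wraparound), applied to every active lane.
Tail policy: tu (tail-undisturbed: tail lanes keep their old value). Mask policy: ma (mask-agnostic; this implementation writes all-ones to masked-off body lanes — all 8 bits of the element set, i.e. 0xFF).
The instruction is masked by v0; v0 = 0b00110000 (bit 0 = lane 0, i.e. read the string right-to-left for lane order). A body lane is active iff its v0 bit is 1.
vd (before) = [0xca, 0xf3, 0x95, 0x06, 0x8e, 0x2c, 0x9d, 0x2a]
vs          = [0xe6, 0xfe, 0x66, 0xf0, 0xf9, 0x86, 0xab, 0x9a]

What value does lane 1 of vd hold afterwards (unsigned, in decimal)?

vd[1] = 255

VLMAX = (256 × 1/4) / 8 = 8 lanes
vl = min(AVL, VLMAX) = min(3, 8) = 3
  i=0: mask-off/ones → 255
  i=1: mask-off/ones → 255
  i=2: mask-off/ones → 255
  i=3: tail/keep → 6
  i=4: tail/keep → 142
  i=5: tail/keep → 44
  i=6: tail/keep → 157
  i=7: tail/keep → 42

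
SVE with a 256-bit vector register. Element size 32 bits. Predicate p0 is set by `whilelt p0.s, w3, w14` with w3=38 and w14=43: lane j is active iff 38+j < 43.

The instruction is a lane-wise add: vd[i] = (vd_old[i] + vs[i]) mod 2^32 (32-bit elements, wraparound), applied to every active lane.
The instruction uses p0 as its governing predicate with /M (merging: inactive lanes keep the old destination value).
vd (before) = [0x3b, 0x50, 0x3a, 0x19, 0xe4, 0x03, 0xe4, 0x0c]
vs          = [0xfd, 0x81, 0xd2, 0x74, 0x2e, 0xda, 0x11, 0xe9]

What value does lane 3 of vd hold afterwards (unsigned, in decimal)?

256-bit reg / 32-bit elem → 8 lanes
whilelt: lane j active iff 38+j < 43 → j < 5 → 5 active
lane  0: add(0x3b,0xfd) ⇒ 0x138
lane  1: add(0x50,0x81) ⇒ 0xd1
lane  2: add(0x3a,0xd2) ⇒ 0x10c
lane  3: add(0x19,0x74) ⇒ 0x8d
lane  4: add(0xe4,0x2e) ⇒ 0x112
lane  5: tail/keep ⇒ 0x03
lane  6: tail/keep ⇒ 0xe4
lane  7: tail/keep ⇒ 0x0c

vd[3] = 141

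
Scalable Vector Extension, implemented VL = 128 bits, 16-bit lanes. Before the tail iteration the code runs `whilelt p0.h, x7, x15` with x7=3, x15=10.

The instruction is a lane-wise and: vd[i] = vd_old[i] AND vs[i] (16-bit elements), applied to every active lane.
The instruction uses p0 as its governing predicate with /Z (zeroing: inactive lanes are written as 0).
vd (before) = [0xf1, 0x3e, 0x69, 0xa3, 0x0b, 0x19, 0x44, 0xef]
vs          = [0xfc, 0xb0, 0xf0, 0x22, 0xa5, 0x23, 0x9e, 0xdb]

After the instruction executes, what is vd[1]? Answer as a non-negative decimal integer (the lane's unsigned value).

lane count: 128 div 16 = 8
p0[j] = (3+j < 10); true for j=0..6 → 7 lanes set
  i=0: and(0xf1,0xfc) → 240
  i=1: and(0x3e,0xb0) → 48
  i=2: and(0x69,0xf0) → 96
  i=3: and(0xa3,0x22) → 34
  i=4: and(0x0b,0xa5) → 1
  i=5: and(0x19,0x23) → 1
  i=6: and(0x44,0x9e) → 4
  i=7: tail/zero → 0

vd[1] = 48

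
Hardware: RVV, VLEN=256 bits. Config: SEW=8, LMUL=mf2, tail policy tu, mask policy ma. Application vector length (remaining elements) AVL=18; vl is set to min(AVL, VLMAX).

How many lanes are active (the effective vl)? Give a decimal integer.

lanes per group: 256·1/2/8 = 16
vl = min(AVL, VLMAX) = min(18, 16) = 16

vl = 16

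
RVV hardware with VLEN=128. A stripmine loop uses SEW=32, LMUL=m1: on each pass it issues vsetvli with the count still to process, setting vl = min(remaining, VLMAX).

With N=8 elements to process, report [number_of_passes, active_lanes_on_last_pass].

[iterations, last_vl] = [2, 4]

lanes per group: 128·1/32 = 4
iterations = ceil(8/4) = 2; final-pass vl = 4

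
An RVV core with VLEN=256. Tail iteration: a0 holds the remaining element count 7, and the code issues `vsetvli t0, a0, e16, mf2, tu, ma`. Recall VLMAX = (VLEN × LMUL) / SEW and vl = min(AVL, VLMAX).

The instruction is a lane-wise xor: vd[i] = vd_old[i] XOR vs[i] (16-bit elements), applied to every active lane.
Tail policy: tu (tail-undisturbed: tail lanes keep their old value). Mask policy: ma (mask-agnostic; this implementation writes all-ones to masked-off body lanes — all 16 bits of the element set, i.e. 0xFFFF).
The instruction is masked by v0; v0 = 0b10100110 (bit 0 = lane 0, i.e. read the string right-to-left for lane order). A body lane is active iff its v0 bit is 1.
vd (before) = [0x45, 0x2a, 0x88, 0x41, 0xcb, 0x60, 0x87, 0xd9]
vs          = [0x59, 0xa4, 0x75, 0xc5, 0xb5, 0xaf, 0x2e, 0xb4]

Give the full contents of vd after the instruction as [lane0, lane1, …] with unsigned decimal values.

VLMAX = VLEN×LMUL/SEW = 256×1/2/16 = 8
AVL=7 ≤ VLMAX=8, so vl = 7
[0] mask-off/ones = 0xffff
[1] xor(0x2a,0xa4) = 0x8e
[2] xor(0x88,0x75) = 0xfd
[3] mask-off/ones = 0xffff
[4] mask-off/ones = 0xffff
[5] xor(0x60,0xaf) = 0xcf
[6] mask-off/ones = 0xffff
[7] tail/keep = 0xd9

vd = [65535, 142, 253, 65535, 65535, 207, 65535, 217]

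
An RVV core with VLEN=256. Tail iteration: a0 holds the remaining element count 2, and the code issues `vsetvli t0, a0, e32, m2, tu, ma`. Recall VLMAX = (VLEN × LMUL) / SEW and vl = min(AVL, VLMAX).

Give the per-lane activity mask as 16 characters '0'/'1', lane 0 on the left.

predicate = 1100000000000000

VLMAX = (256 × 2) / 32 = 16 lanes
vl = min(AVL, VLMAX) = min(2, 16) = 2
bits (lane 0 leftmost): 1100000000000000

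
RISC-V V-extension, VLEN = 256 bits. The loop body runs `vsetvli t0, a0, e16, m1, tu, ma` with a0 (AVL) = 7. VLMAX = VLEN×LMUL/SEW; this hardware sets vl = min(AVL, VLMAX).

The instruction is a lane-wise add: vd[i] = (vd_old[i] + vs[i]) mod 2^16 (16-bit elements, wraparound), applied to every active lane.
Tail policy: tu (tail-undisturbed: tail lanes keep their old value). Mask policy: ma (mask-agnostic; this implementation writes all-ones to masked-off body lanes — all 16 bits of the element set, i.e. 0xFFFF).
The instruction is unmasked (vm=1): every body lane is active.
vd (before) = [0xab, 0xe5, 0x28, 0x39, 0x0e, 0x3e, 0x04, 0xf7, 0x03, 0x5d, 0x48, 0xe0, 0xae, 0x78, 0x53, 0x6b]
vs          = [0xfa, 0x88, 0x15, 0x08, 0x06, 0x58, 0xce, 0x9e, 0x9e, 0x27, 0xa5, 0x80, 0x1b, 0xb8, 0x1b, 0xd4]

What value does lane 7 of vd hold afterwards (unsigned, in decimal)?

vd[7] = 247

VLMAX = (256 × 1) / 16 = 16 lanes
vl ← min(7, 16) = 7
vd[0] add(0xab,0xfa) -> 0x1a5
vd[1] add(0xe5,0x88) -> 0x16d
vd[2] add(0x28,0x15) -> 0x3d
vd[3] add(0x39,0x08) -> 0x41
vd[4] add(0x0e,0x06) -> 0x14
vd[5] add(0x3e,0x58) -> 0x96
vd[6] add(0x04,0xce) -> 0xd2
vd[7] tail/keep -> 0xf7
vd[8] tail/keep -> 0x03
vd[9] tail/keep -> 0x5d
vd[10] tail/keep -> 0x48
vd[11] tail/keep -> 0xe0
vd[12] tail/keep -> 0xae
vd[13] tail/keep -> 0x78
vd[14] tail/keep -> 0x53
vd[15] tail/keep -> 0x6b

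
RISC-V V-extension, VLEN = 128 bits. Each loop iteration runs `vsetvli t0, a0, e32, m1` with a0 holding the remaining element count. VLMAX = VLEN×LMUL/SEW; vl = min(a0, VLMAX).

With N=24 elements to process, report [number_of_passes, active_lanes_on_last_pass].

[iterations, last_vl] = [6, 4]

VLMAX = (128 × 1) / 32 = 4 lanes
24 elements at 4/iter → 6 passes, remainder 4 on the last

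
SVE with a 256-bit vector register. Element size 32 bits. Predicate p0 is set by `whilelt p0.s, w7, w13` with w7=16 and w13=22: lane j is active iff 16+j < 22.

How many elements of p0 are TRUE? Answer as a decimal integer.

lane count: 256 div 32 = 8
whilelt: lane j active iff 16+j < 22 → j < 6 → 6 active

vl = 6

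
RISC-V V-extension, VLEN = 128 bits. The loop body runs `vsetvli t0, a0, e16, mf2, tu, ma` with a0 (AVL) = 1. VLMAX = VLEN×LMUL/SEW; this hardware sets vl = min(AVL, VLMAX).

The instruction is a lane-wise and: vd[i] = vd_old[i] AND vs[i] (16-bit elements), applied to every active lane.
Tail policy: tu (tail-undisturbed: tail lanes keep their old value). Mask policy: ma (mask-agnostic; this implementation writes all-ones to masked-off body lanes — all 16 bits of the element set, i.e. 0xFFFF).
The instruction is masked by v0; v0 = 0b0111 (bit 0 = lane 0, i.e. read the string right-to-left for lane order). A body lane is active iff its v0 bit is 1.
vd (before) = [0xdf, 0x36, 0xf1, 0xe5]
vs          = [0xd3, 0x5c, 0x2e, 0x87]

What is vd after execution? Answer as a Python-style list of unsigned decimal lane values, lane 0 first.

vd = [211, 54, 241, 229]

VLMAX = VLEN×LMUL/SEW = 128×1/2/16 = 4
vl ← min(1, 4) = 1
lane  0: and(0xdf,0xd3) ⇒ 0xd3
lane  1: tail/keep ⇒ 0x36
lane  2: tail/keep ⇒ 0xf1
lane  3: tail/keep ⇒ 0xe5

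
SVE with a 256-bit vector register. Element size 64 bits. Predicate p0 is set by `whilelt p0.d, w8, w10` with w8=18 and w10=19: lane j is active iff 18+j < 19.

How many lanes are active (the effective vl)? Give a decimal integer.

256-bit reg / 64-bit elem → 4 lanes
whilelt: lane j active iff 18+j < 19 → j < 1 → 1 active

vl = 1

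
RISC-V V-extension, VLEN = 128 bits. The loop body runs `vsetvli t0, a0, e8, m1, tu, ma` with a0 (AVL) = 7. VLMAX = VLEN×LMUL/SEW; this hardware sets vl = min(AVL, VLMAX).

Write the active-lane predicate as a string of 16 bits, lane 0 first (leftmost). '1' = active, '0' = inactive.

VLMAX = VLEN×LMUL/SEW = 128×1/8 = 16
vl = min(AVL, VLMAX) = min(7, 16) = 7
bits (lane 0 leftmost): 1111111000000000

predicate = 1111111000000000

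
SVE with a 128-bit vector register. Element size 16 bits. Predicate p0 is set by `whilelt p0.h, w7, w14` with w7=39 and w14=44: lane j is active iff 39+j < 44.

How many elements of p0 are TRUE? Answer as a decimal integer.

lane count: 128 div 16 = 8
whilelt: lane j active iff 39+j < 44 → j < 5 → 5 active

vl = 5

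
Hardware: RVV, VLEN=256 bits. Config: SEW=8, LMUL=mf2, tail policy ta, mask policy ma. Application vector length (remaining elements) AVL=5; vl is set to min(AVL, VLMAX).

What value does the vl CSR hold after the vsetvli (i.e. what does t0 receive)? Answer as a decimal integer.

VLMAX = VLEN×LMUL/SEW = 256×1/2/8 = 16
AVL=5 ≤ VLMAX=16, so vl = 5

vl = 5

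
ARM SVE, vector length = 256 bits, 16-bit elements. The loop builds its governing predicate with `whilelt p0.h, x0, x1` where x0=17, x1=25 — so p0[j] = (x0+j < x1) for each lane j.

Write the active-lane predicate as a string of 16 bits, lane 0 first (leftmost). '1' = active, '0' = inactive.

predicate = 1111111100000000

256-bit reg / 16-bit elem → 16 lanes
whilelt: lane j active iff 17+j < 25 → j < 8 → 8 active
bits (lane 0 leftmost): 1111111100000000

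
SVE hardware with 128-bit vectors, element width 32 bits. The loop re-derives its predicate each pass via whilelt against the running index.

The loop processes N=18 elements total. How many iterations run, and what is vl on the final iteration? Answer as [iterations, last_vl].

[iterations, last_vl] = [5, 2]

register lanes = 128/32 = 4
iterations = ceil(18/4) = 5; final-pass vl = 2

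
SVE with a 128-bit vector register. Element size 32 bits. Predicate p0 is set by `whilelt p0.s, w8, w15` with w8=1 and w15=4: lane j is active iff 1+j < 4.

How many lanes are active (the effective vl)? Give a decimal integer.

vl = 3

128-bit reg / 32-bit elem → 4 lanes
whilelt: lane j active iff 1+j < 4 → j < 3 → 3 active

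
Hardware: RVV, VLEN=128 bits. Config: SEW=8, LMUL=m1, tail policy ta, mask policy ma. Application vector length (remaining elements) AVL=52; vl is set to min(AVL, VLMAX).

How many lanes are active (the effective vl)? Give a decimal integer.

vl = 16

VLMAX = VLEN×LMUL/SEW = 128×1/8 = 16
vl = min(AVL, VLMAX) = min(52, 16) = 16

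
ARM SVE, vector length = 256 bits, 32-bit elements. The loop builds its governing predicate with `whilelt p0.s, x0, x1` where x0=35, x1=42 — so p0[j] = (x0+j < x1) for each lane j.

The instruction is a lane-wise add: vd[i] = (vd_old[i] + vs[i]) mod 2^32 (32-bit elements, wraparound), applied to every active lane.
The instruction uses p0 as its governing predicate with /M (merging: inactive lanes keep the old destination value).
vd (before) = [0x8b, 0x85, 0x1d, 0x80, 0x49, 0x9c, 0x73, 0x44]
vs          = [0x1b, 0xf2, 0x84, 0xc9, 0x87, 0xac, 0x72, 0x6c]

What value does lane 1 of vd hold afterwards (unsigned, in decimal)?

lane count: 256 div 32 = 8
p0[j] = (35+j < 42); true for j=0..6 → 7 lanes set
[0] add(0x8b,0x1b) = 0xa6
[1] add(0x85,0xf2) = 0x177
[2] add(0x1d,0x84) = 0xa1
[3] add(0x80,0xc9) = 0x149
[4] add(0x49,0x87) = 0xd0
[5] add(0x9c,0xac) = 0x148
[6] add(0x73,0x72) = 0xe5
[7] tail/keep = 0x44

vd[1] = 375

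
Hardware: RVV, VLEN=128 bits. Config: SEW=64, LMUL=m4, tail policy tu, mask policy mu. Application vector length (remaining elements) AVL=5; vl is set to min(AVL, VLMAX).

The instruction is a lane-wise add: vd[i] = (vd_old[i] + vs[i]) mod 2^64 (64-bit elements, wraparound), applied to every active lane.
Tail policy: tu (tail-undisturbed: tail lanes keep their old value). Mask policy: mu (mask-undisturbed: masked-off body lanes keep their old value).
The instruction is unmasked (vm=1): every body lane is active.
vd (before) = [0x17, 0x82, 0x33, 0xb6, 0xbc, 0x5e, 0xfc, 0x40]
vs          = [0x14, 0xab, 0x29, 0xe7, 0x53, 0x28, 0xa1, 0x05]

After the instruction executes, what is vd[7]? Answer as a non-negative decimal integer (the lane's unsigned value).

vd[7] = 64

VLMAX = VLEN×LMUL/SEW = 128×4/64 = 8
AVL=5 ≤ VLMAX=8, so vl = 5
[0] add(0x17,0x14) = 0x2b
[1] add(0x82,0xab) = 0x12d
[2] add(0x33,0x29) = 0x5c
[3] add(0xb6,0xe7) = 0x19d
[4] add(0xbc,0x53) = 0x10f
[5] tail/keep = 0x5e
[6] tail/keep = 0xfc
[7] tail/keep = 0x40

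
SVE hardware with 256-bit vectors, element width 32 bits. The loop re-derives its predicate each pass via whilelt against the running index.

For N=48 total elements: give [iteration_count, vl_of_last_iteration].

[iterations, last_vl] = [6, 8]

register lanes = 256/32 = 8
N=48: ⌈48/8⌉ = 6 iters; last vl = 48 − 5×8 = 8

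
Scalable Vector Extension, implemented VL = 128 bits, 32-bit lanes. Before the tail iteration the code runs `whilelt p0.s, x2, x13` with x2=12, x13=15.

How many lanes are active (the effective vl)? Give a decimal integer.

vl = 3

register lanes = 128/32 = 4
whilelt: lane j active iff 12+j < 15 → j < 3 → 3 active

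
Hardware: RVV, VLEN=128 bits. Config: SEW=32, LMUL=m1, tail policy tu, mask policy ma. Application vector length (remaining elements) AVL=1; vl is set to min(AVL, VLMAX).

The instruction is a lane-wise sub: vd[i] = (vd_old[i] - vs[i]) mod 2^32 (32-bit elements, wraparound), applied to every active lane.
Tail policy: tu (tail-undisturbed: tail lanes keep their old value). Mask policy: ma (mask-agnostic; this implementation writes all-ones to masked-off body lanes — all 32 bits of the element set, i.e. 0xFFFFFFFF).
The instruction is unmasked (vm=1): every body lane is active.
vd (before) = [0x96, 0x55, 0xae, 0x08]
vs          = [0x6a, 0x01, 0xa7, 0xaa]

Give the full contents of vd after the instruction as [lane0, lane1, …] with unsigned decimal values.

lanes per group: 128·1/32 = 4
AVL=1 ≤ VLMAX=4, so vl = 1
lane  0: sub(0x96,0x6a) ⇒ 0x2c
lane  1: tail/keep ⇒ 0x55
lane  2: tail/keep ⇒ 0xae
lane  3: tail/keep ⇒ 0x08

vd = [44, 85, 174, 8]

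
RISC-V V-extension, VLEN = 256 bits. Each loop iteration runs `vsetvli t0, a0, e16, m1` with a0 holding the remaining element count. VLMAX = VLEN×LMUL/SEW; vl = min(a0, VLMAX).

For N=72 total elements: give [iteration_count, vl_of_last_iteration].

[iterations, last_vl] = [5, 8]

VLMAX = VLEN×LMUL/SEW = 256×1/16 = 16
72 elements at 16/iter → 5 passes, remainder 8 on the last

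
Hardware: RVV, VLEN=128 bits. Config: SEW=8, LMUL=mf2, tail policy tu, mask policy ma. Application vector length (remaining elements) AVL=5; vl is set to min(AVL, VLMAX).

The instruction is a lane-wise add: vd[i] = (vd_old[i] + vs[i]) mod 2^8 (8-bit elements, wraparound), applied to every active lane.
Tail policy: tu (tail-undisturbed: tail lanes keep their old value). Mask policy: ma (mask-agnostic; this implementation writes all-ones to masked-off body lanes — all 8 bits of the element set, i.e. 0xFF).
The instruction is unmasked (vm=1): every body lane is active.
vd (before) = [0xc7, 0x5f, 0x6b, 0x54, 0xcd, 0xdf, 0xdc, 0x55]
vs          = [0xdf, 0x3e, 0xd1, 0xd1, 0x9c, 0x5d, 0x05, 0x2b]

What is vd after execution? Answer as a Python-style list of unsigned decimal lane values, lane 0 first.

VLMAX = VLEN×LMUL/SEW = 128×1/2/8 = 8
AVL=5 ≤ VLMAX=8, so vl = 5
[0] add(0xc7,0xdf) = 0xa6
[1] add(0x5f,0x3e) = 0x9d
[2] add(0x6b,0xd1) = 0x3c
[3] add(0x54,0xd1) = 0x25
[4] add(0xcd,0x9c) = 0x69
[5] tail/keep = 0xdf
[6] tail/keep = 0xdc
[7] tail/keep = 0x55

vd = [166, 157, 60, 37, 105, 223, 220, 85]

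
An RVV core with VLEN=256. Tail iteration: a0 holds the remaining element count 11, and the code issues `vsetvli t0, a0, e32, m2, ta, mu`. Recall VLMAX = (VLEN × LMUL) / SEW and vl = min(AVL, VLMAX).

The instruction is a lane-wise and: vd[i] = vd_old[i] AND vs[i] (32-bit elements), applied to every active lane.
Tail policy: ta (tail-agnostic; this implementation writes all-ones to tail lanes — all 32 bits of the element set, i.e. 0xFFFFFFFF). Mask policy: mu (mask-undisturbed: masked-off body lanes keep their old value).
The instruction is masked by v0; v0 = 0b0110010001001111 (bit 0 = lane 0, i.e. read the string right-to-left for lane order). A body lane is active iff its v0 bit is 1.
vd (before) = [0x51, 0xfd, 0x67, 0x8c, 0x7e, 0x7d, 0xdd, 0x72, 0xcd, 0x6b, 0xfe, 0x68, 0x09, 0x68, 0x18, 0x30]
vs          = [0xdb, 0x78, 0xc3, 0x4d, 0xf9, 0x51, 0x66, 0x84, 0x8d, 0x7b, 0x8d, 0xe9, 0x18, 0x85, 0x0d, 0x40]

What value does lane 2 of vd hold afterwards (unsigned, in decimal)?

vd[2] = 67

VLMAX = (256 × 2) / 32 = 16 lanes
AVL=11 ≤ VLMAX=16, so vl = 11
lane  0: and(0x51,0xdb) ⇒ 0x51
lane  1: and(0xfd,0x78) ⇒ 0x78
lane  2: and(0x67,0xc3) ⇒ 0x43
lane  3: and(0x8c,0x4d) ⇒ 0x0c
lane  4: mask-off/keep ⇒ 0x7e
lane  5: mask-off/keep ⇒ 0x7d
lane  6: and(0xdd,0x66) ⇒ 0x44
lane  7: mask-off/keep ⇒ 0x72
lane  8: mask-off/keep ⇒ 0xcd
lane  9: mask-off/keep ⇒ 0x6b
lane 10: and(0xfe,0x8d) ⇒ 0x8c
lane 11: tail/ones ⇒ 0xffffffff
lane 12: tail/ones ⇒ 0xffffffff
lane 13: tail/ones ⇒ 0xffffffff
lane 14: tail/ones ⇒ 0xffffffff
lane 15: tail/ones ⇒ 0xffffffff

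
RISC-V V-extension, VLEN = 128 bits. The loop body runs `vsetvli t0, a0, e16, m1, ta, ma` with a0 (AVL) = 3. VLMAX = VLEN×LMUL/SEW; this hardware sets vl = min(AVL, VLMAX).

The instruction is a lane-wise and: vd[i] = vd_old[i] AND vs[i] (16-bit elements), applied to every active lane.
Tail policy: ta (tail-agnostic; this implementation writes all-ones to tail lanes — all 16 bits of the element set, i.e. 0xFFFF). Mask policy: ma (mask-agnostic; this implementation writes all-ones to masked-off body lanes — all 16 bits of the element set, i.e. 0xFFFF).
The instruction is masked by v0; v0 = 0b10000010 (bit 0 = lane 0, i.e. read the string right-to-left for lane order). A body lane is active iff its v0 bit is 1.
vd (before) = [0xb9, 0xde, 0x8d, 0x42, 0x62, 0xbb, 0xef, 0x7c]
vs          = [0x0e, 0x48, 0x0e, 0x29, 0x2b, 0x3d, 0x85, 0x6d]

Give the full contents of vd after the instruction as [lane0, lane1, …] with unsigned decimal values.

vd = [65535, 72, 65535, 65535, 65535, 65535, 65535, 65535]

lanes per group: 128·1/16 = 8
vl ← min(3, 8) = 3
lane  0: mask-off/ones ⇒ 0xffff
lane  1: and(0xde,0x48) ⇒ 0x48
lane  2: mask-off/ones ⇒ 0xffff
lane  3: tail/ones ⇒ 0xffff
lane  4: tail/ones ⇒ 0xffff
lane  5: tail/ones ⇒ 0xffff
lane  6: tail/ones ⇒ 0xffff
lane  7: tail/ones ⇒ 0xffff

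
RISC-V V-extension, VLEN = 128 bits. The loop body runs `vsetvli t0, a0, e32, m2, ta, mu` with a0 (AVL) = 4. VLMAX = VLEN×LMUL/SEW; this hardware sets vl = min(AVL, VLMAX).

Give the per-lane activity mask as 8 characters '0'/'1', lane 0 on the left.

VLMAX = (128 × 2) / 32 = 8 lanes
vl = min(AVL, VLMAX) = min(4, 8) = 4
bits (lane 0 leftmost): 11110000

predicate = 11110000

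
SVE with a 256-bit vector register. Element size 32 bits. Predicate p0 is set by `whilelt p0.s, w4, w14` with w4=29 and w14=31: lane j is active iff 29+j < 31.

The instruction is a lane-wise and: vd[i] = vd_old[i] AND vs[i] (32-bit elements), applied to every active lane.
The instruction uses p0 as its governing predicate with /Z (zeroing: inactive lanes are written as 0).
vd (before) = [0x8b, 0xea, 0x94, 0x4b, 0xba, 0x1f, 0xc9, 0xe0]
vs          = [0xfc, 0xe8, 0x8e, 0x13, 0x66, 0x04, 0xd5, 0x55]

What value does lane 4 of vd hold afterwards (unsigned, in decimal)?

256-bit reg / 32-bit elem → 8 lanes
p0[j] = (29+j < 31); true for j=0..1 → 2 lanes set
[0] and(0x8b,0xfc) = 0x88
[1] and(0xea,0xe8) = 0xe8
[2] tail/zero = 0x00
[3] tail/zero = 0x00
[4] tail/zero = 0x00
[5] tail/zero = 0x00
[6] tail/zero = 0x00
[7] tail/zero = 0x00

vd[4] = 0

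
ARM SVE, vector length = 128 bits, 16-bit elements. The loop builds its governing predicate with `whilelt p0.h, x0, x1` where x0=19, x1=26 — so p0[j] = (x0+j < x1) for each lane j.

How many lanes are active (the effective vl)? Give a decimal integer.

lane count: 128 div 16 = 8
p0[j] = (19+j < 26); true for j=0..6 → 7 lanes set

vl = 7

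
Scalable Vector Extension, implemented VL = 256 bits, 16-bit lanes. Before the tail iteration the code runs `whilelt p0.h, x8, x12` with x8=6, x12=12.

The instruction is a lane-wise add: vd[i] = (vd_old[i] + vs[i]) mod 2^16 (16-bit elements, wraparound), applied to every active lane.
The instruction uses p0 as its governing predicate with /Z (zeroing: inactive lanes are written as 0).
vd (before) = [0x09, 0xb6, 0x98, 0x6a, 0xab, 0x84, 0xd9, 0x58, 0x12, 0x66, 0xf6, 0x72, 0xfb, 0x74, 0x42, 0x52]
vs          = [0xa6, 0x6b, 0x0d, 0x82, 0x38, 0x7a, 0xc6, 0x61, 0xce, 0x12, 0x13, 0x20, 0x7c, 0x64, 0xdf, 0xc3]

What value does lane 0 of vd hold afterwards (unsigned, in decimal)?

lane count: 256 div 16 = 16
whilelt: lane j active iff 6+j < 12 → j < 6 → 6 active
vd[0] add(0x09,0xa6) -> 0xaf
vd[1] add(0xb6,0x6b) -> 0x121
vd[2] add(0x98,0x0d) -> 0xa5
vd[3] add(0x6a,0x82) -> 0xec
vd[4] add(0xab,0x38) -> 0xe3
vd[5] add(0x84,0x7a) -> 0xfe
vd[6] tail/zero -> 0x00
vd[7] tail/zero -> 0x00
vd[8] tail/zero -> 0x00
vd[9] tail/zero -> 0x00
vd[10] tail/zero -> 0x00
vd[11] tail/zero -> 0x00
vd[12] tail/zero -> 0x00
vd[13] tail/zero -> 0x00
vd[14] tail/zero -> 0x00
vd[15] tail/zero -> 0x00

vd[0] = 175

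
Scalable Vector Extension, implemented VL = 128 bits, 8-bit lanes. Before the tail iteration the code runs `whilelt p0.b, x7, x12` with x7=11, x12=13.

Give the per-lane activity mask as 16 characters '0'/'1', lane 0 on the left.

predicate = 1100000000000000

register lanes = 128/8 = 16
p0[j] = (11+j < 13); true for j=0..1 → 2 lanes set
bits (lane 0 leftmost): 1100000000000000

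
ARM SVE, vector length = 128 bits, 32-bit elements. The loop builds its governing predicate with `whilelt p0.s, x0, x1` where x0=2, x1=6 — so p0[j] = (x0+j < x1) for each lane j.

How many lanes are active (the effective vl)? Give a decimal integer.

vl = 4

register lanes = 128/32 = 4
active while 2+j < 6, i.e. j ∈ [0,4) capped at 4 ⇒ 4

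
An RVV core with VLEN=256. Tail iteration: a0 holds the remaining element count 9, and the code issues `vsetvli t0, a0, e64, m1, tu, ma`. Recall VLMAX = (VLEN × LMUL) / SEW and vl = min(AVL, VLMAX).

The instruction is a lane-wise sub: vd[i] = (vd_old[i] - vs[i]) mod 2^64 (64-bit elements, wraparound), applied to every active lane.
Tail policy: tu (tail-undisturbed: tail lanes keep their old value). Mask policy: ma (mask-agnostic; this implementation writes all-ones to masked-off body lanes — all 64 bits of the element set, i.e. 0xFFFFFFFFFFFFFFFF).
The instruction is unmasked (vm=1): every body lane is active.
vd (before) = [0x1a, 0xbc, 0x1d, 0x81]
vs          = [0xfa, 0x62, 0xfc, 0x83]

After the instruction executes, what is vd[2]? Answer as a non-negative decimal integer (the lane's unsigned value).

vd[2] = 18446744073709551393

lanes per group: 256·1/64 = 4
AVL=9 > VLMAX=4, so vl = 4
[0] sub(0x1a,0xfa) = 0xffffffffffffff20
[1] sub(0xbc,0x62) = 0x5a
[2] sub(0x1d,0xfc) = 0xffffffffffffff21
[3] sub(0x81,0x83) = 0xfffffffffffffffe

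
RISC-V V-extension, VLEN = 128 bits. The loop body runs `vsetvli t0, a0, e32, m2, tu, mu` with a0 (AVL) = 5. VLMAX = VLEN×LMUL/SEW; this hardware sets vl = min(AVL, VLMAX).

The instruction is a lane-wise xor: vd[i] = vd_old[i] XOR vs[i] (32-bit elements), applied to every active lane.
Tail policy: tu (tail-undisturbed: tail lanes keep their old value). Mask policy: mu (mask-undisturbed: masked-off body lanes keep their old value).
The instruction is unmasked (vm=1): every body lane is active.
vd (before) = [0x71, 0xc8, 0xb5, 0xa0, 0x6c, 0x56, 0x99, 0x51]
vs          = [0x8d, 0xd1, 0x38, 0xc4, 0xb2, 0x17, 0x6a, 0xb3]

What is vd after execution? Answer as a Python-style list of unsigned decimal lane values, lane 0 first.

vd = [252, 25, 141, 100, 222, 86, 153, 81]

lanes per group: 128·2/32 = 8
AVL=5 ≤ VLMAX=8, so vl = 5
  i=0: xor(0x71,0x8d) → 252
  i=1: xor(0xc8,0xd1) → 25
  i=2: xor(0xb5,0x38) → 141
  i=3: xor(0xa0,0xc4) → 100
  i=4: xor(0x6c,0xb2) → 222
  i=5: tail/keep → 86
  i=6: tail/keep → 153
  i=7: tail/keep → 81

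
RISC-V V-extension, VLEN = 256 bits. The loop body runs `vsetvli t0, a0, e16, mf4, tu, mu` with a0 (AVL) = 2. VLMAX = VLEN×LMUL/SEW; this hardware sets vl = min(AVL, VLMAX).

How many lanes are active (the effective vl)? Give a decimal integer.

vl = 2

lanes per group: 256·1/4/16 = 4
vl ← min(2, 4) = 2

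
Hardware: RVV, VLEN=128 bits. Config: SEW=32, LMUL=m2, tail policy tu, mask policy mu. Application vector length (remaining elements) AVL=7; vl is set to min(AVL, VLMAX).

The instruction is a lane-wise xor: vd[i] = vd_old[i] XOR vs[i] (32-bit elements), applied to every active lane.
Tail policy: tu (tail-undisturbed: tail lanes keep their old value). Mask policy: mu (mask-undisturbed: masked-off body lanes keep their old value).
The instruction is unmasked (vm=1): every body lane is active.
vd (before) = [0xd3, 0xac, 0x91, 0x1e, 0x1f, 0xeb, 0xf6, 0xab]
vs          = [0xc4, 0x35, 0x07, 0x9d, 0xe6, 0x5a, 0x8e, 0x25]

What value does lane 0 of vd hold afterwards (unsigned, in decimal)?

vd[0] = 23

VLMAX = (128 × 2) / 32 = 8 lanes
vl ← min(7, 8) = 7
[0] xor(0xd3,0xc4) = 0x17
[1] xor(0xac,0x35) = 0x99
[2] xor(0x91,0x07) = 0x96
[3] xor(0x1e,0x9d) = 0x83
[4] xor(0x1f,0xe6) = 0xf9
[5] xor(0xeb,0x5a) = 0xb1
[6] xor(0xf6,0x8e) = 0x78
[7] tail/keep = 0xab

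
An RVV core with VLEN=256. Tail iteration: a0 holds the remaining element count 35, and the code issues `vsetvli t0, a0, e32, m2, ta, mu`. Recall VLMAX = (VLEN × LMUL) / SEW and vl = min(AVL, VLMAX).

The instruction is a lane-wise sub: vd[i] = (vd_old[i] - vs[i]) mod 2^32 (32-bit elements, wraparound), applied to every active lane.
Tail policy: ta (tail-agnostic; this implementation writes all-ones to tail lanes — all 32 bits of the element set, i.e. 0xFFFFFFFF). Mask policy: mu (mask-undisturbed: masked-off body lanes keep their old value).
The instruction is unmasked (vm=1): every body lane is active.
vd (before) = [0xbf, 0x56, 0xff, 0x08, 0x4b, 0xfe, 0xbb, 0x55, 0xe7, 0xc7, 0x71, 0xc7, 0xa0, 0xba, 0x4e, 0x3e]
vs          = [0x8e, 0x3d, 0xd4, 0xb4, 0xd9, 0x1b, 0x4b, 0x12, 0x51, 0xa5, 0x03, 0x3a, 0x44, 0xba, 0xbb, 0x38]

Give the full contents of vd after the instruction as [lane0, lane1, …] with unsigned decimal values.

vd = [49, 25, 43, 4294967124, 4294967154, 227, 112, 67, 150, 34, 110, 141, 92, 0, 4294967187, 6]

VLMAX = (256 × 2) / 32 = 16 lanes
vl ← min(35, 16) = 16
  i=0: sub(0xbf,0x8e) → 49
  i=1: sub(0x56,0x3d) → 25
  i=2: sub(0xff,0xd4) → 43
  i=3: sub(0x08,0xb4) → 4294967124
  i=4: sub(0x4b,0xd9) → 4294967154
  i=5: sub(0xfe,0x1b) → 227
  i=6: sub(0xbb,0x4b) → 112
  i=7: sub(0x55,0x12) → 67
  i=8: sub(0xe7,0x51) → 150
  i=9: sub(0xc7,0xa5) → 34
  i=10: sub(0x71,0x03) → 110
  i=11: sub(0xc7,0x3a) → 141
  i=12: sub(0xa0,0x44) → 92
  i=13: sub(0xba,0xba) → 0
  i=14: sub(0x4e,0xbb) → 4294967187
  i=15: sub(0x3e,0x38) → 6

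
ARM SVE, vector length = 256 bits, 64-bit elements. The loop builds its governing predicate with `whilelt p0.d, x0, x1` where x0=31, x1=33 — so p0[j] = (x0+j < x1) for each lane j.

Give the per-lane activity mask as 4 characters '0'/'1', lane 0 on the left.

register lanes = 256/64 = 4
active while 31+j < 33, i.e. j ∈ [0,2) capped at 4 ⇒ 2
bits (lane 0 leftmost): 1100

predicate = 1100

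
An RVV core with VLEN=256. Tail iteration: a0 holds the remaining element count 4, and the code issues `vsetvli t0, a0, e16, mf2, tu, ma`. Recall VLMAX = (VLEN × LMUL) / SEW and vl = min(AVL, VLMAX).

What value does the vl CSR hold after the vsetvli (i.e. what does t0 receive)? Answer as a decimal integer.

VLMAX = VLEN×LMUL/SEW = 256×1/2/16 = 8
vl = min(AVL, VLMAX) = min(4, 8) = 4

vl = 4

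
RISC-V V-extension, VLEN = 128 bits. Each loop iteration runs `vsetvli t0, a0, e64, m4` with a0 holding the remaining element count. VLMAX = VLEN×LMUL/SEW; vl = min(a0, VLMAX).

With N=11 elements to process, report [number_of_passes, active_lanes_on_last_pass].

VLMAX = VLEN×LMUL/SEW = 128×4/64 = 8
N=11: ⌈11/8⌉ = 2 iters; last vl = 11 − 1×8 = 3

[iterations, last_vl] = [2, 3]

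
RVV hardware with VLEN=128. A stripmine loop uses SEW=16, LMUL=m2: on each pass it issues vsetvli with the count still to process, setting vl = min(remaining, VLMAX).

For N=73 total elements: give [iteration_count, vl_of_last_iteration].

lanes per group: 128·2/16 = 16
iterations = ceil(73/16) = 5; final-pass vl = 9

[iterations, last_vl] = [5, 9]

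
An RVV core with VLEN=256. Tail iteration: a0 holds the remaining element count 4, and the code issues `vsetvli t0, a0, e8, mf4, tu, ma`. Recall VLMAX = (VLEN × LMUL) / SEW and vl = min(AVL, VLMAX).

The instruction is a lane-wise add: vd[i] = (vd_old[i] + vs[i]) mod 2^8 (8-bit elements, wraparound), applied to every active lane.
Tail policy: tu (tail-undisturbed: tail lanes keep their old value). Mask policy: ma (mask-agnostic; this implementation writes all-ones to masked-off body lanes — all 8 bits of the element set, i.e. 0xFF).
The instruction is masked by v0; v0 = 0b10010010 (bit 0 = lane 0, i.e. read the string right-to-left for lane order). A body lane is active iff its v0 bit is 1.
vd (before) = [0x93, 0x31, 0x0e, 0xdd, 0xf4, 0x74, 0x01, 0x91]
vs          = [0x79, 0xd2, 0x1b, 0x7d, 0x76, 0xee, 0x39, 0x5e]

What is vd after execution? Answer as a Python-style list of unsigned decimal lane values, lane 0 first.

VLMAX = (256 × 1/4) / 8 = 8 lanes
vl = min(AVL, VLMAX) = min(4, 8) = 4
lane  0: mask-off/ones ⇒ 0xff
lane  1: add(0x31,0xd2) ⇒ 0x03
lane  2: mask-off/ones ⇒ 0xff
lane  3: mask-off/ones ⇒ 0xff
lane  4: tail/keep ⇒ 0xf4
lane  5: tail/keep ⇒ 0x74
lane  6: tail/keep ⇒ 0x01
lane  7: tail/keep ⇒ 0x91

vd = [255, 3, 255, 255, 244, 116, 1, 145]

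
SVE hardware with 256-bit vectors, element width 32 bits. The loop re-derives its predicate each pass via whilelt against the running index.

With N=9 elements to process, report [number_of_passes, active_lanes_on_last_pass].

[iterations, last_vl] = [2, 1]

lane count: 256 div 32 = 8
iterations = ceil(9/8) = 2; final-pass vl = 1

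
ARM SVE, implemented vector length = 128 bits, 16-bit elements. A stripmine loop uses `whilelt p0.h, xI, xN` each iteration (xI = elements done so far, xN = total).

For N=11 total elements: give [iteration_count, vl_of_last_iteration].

[iterations, last_vl] = [2, 3]

128-bit reg / 16-bit elem → 8 lanes
11 elements at 8/iter → 2 passes, remainder 3 on the last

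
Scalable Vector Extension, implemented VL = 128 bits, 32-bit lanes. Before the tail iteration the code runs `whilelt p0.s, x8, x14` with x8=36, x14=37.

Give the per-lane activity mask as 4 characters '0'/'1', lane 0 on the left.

register lanes = 128/32 = 4
p0[j] = (36+j < 37); true for j=0..0 → 1 lanes set
bits (lane 0 leftmost): 1000

predicate = 1000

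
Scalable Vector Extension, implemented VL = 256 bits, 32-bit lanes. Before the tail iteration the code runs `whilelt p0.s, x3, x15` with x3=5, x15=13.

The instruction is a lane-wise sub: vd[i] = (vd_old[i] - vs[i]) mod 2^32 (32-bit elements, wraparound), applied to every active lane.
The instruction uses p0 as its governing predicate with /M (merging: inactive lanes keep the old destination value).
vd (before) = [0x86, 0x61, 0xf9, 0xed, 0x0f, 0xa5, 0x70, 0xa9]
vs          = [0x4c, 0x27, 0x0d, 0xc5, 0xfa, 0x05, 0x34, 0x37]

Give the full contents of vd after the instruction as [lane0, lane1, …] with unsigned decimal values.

lane count: 256 div 32 = 8
active while 5+j < 13, i.e. j ∈ [0,8) capped at 8 ⇒ 8
vd[0] sub(0x86,0x4c) -> 0x3a
vd[1] sub(0x61,0x27) -> 0x3a
vd[2] sub(0xf9,0x0d) -> 0xec
vd[3] sub(0xed,0xc5) -> 0x28
vd[4] sub(0x0f,0xfa) -> 0xffffff15
vd[5] sub(0xa5,0x05) -> 0xa0
vd[6] sub(0x70,0x34) -> 0x3c
vd[7] sub(0xa9,0x37) -> 0x72

vd = [58, 58, 236, 40, 4294967061, 160, 60, 114]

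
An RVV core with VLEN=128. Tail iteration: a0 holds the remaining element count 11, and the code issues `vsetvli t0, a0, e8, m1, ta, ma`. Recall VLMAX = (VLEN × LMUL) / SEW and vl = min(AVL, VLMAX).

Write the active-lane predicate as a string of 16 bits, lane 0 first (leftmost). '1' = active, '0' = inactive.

predicate = 1111111111100000

VLMAX = (128 × 1) / 8 = 16 lanes
vl ← min(11, 16) = 11
bits (lane 0 leftmost): 1111111111100000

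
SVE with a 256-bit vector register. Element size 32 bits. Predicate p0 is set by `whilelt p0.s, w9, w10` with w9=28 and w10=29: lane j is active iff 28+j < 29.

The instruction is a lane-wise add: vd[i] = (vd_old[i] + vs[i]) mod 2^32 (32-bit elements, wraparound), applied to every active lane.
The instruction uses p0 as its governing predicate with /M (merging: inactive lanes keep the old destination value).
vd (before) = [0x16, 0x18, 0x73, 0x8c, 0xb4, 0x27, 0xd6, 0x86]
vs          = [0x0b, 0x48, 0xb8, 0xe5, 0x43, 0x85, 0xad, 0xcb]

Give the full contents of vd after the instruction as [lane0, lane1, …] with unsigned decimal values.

lane count: 256 div 32 = 8
p0[j] = (28+j < 29); true for j=0..0 → 1 lanes set
  i=0: add(0x16,0x0b) → 33
  i=1: tail/keep → 24
  i=2: tail/keep → 115
  i=3: tail/keep → 140
  i=4: tail/keep → 180
  i=5: tail/keep → 39
  i=6: tail/keep → 214
  i=7: tail/keep → 134

vd = [33, 24, 115, 140, 180, 39, 214, 134]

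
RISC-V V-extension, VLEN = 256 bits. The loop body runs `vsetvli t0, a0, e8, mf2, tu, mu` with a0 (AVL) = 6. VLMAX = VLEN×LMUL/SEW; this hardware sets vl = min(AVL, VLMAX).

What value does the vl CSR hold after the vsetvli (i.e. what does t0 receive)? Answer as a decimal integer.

VLMAX = VLEN×LMUL/SEW = 256×1/2/8 = 16
vl ← min(6, 16) = 6

vl = 6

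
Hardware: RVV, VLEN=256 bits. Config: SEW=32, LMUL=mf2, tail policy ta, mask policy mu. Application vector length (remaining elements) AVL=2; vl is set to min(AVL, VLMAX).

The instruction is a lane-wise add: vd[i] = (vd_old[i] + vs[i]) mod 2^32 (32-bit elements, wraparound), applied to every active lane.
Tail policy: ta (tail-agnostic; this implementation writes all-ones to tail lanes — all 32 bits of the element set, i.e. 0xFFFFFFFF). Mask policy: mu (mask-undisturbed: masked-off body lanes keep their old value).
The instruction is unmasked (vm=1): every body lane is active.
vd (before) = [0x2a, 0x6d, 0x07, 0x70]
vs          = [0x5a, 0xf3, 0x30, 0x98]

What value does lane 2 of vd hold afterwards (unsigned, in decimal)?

lanes per group: 256·1/2/32 = 4
vl ← min(2, 4) = 2
lane  0: add(0x2a,0x5a) ⇒ 0x84
lane  1: add(0x6d,0xf3) ⇒ 0x160
lane  2: tail/ones ⇒ 0xffffffff
lane  3: tail/ones ⇒ 0xffffffff

vd[2] = 4294967295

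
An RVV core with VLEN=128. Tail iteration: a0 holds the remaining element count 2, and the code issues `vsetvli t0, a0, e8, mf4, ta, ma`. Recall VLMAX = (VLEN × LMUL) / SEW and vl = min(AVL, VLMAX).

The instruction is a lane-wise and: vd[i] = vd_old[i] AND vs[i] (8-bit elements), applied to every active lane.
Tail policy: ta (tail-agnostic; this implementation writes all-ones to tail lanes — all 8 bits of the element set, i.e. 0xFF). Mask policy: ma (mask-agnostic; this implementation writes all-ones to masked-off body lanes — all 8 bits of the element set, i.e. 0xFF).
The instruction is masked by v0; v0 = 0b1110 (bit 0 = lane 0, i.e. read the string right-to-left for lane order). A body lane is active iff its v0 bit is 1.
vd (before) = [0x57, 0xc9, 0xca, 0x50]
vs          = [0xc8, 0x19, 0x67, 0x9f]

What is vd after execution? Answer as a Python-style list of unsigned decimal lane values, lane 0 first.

VLMAX = VLEN×LMUL/SEW = 128×1/4/8 = 4
vl = min(AVL, VLMAX) = min(2, 4) = 2
vd[0] mask-off/ones -> 0xff
vd[1] and(0xc9,0x19) -> 0x09
vd[2] tail/ones -> 0xff
vd[3] tail/ones -> 0xff

vd = [255, 9, 255, 255]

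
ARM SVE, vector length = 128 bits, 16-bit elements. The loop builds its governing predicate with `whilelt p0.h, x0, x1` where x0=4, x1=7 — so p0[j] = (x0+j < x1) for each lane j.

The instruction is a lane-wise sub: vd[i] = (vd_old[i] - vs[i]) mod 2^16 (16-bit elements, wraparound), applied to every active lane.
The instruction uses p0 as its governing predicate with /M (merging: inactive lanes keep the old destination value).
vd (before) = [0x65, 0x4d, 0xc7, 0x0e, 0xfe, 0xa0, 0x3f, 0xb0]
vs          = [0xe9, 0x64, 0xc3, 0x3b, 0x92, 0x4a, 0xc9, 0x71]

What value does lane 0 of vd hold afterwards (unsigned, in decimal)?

lane count: 128 div 16 = 8
whilelt: lane j active iff 4+j < 7 → j < 3 → 3 active
[0] sub(0x65,0xe9) = 0xff7c
[1] sub(0x4d,0x64) = 0xffe9
[2] sub(0xc7,0xc3) = 0x04
[3] tail/keep = 0x0e
[4] tail/keep = 0xfe
[5] tail/keep = 0xa0
[6] tail/keep = 0x3f
[7] tail/keep = 0xb0

vd[0] = 65404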